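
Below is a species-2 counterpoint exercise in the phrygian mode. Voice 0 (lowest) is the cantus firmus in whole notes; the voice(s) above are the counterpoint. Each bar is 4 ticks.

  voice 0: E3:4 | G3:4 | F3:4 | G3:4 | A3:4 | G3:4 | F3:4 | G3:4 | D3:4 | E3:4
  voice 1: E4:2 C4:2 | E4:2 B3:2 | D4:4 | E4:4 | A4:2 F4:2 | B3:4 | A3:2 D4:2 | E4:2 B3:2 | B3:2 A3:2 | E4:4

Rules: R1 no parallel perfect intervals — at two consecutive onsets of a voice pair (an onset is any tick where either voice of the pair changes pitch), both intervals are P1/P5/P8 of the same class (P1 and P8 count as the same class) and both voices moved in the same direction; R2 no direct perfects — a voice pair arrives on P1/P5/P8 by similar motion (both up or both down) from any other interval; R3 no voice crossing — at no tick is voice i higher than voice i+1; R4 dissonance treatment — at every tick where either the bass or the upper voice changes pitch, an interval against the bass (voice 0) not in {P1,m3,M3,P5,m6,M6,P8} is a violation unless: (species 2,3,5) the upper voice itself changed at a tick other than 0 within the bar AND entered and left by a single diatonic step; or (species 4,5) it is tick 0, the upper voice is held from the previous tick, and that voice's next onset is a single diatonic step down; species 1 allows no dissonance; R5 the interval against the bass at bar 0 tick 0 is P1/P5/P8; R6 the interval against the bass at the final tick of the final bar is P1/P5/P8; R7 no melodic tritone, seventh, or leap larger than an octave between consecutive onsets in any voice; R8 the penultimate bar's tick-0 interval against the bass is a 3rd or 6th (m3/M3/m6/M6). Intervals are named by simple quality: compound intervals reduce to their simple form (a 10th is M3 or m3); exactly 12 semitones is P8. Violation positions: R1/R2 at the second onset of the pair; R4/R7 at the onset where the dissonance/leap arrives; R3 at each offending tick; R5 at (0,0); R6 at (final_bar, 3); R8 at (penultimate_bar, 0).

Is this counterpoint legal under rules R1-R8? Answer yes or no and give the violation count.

bar 0: v0=E3 v1=E4 (P8)
bar 1: v0=G3 v1=E4 (M6)
bar 2: v0=F3 v1=D4 (M6)
bar 3: v0=G3 v1=E4 (M6)
bar 4: v0=A3 v1=A4 (P8)
bar 5: v0=G3 v1=B3 (M3)
bar 6: v0=F3 v1=A3 (M3)
bar 7: v0=G3 v1=E4 (M6)
bar 8: v0=D3 v1=B3 (M6)
bar 9: v0=E3 v1=E4 (P8)
  R2 @ bar4.0: G3/E4 M6 -> A3/A4 P8 similar
  R7 @ bar5.0: F4->B3 leap 6st
  R2 @ bar9.0: D3/A3 P5 -> E3/E4 P8 similar

No (3 violations)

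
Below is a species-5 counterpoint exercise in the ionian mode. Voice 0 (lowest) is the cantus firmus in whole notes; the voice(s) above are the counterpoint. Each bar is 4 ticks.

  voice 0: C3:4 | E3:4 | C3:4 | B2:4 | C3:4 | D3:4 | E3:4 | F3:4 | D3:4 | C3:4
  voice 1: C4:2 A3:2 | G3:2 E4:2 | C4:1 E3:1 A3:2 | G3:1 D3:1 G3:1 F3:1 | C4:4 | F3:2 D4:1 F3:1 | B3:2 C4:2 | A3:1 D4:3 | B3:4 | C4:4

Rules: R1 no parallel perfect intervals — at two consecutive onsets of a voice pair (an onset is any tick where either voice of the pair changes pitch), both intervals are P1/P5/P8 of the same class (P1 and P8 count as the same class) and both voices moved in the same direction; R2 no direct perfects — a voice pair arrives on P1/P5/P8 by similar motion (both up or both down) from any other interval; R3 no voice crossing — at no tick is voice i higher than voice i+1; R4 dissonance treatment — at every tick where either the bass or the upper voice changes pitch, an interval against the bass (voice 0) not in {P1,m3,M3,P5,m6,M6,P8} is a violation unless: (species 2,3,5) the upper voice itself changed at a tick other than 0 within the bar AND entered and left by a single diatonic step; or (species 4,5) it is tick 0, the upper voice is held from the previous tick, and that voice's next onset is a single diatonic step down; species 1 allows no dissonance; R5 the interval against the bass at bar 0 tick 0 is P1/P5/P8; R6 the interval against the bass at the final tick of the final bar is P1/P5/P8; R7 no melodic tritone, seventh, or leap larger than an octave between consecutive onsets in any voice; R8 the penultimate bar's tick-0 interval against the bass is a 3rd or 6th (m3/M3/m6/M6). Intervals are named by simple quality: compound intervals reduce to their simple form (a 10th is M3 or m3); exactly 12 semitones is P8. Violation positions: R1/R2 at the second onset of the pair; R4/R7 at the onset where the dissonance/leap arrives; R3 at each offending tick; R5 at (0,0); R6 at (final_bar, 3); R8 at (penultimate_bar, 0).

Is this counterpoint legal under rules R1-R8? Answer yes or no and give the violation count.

No (5 violations)

bar 0: v0=C3 v1=C4 (P8)
bar 1: v0=E3 v1=G3 (m3)
bar 2: v0=C3 v1=C4 (P8)
bar 3: v0=B2 v1=G3 (m6)
bar 4: v0=C3 v1=C4 (P8)
bar 5: v0=D3 v1=F3 (m3)
bar 6: v0=E3 v1=B3 (P5)
bar 7: v0=F3 v1=A3 (M3)
bar 8: v0=D3 v1=B3 (M6)
bar 9: v0=C3 v1=C4 (P8)
  R1 @ bar2.0: E3/E4 P8 -> C3/C4 P8 similar
  R4 @ bar3.3: B2/F3 TT untreated
  R2 @ bar4.0: B2/F3 TT -> C3/C4 P8 similar
  R2 @ bar6.0: D3/F3 m3 -> E3/B3 P5 similar
  R7 @ bar6.0: F3->B3 leap 6st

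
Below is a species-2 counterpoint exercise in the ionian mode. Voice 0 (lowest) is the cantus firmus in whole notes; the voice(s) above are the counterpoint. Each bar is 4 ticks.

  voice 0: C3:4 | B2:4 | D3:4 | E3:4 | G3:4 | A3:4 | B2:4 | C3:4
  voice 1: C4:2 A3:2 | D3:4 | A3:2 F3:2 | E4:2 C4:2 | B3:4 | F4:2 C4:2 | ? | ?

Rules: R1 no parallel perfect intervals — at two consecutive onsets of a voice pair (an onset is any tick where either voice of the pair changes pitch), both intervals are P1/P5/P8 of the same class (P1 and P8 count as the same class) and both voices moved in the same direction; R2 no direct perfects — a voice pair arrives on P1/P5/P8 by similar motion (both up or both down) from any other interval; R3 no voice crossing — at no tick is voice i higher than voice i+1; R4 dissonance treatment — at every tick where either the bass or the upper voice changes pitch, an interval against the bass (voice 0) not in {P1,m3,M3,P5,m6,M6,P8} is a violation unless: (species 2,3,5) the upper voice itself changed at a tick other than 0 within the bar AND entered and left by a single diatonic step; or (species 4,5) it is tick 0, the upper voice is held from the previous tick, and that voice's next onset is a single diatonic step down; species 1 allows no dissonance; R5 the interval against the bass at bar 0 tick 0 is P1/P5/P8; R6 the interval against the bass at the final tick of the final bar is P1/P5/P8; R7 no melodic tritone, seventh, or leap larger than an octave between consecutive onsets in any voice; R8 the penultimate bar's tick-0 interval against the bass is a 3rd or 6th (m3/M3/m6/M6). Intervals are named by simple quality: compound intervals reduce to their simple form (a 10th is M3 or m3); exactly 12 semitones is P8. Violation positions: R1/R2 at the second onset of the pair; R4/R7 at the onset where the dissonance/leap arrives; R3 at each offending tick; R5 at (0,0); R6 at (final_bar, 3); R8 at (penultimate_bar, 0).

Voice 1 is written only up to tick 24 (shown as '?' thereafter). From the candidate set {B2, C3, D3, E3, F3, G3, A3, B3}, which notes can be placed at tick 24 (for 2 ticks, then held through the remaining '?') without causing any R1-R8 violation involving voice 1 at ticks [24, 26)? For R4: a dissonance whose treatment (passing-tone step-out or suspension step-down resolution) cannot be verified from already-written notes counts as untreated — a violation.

B2: violates R2,R7,R8
C3: violates R4,R8
D3: violates R7
E3: violates R4,R8
F3: violates R4,R8
G3: legal
A3: violates R4,R8
B3: violates R2,R8

{G3}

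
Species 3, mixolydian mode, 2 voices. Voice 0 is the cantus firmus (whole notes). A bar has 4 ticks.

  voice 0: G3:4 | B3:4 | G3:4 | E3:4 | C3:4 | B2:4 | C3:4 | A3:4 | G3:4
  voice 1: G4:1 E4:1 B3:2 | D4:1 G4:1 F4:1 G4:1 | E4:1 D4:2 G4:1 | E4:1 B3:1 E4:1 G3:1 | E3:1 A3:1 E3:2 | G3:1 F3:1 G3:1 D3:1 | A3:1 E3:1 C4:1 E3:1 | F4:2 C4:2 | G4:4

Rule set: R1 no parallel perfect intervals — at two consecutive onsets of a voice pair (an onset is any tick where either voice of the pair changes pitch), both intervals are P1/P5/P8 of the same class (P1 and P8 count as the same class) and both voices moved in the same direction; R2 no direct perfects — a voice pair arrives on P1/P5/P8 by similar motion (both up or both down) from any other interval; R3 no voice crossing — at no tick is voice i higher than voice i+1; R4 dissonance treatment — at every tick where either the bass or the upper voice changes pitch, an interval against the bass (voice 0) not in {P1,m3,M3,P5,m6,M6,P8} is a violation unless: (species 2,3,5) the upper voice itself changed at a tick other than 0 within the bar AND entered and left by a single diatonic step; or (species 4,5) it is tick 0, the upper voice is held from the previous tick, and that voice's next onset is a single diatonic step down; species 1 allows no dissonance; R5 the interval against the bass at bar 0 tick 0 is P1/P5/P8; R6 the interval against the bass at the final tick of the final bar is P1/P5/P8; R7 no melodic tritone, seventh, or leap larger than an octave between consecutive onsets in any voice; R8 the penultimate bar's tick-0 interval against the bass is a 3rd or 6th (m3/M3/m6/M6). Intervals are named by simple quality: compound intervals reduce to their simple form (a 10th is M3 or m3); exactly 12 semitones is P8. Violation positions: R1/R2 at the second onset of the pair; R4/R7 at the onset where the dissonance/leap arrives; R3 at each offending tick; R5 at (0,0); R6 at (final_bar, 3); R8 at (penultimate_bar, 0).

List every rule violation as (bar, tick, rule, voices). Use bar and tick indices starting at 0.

bar 0: v0=G3 v1=G4 downbeat P8
bar 1: v0=B3 v1=D4 downbeat m3
bar 2: v0=G3 v1=E4 downbeat M6
bar 3: v0=E3 v1=E4 downbeat P8
bar 4: v0=C3 v1=E3 downbeat M3
bar 5: v0=B2 v1=G3 downbeat m6
bar 6: v0=C3 v1=A3 downbeat M6
bar 7: v0=A3 v1=F4 downbeat m6
bar 8: v0=G3 v1=G4 downbeat P8
  -> R1 @ bar 3 tick 0 v(0, 1): G3/G4 P8 -> E3/E4 P8 similar
  -> R7 @ bar 7 tick 0 v(1,): E3->F4 leap 13st

(3, 0, R1, (0, 1))
(7, 0, R7, (1,))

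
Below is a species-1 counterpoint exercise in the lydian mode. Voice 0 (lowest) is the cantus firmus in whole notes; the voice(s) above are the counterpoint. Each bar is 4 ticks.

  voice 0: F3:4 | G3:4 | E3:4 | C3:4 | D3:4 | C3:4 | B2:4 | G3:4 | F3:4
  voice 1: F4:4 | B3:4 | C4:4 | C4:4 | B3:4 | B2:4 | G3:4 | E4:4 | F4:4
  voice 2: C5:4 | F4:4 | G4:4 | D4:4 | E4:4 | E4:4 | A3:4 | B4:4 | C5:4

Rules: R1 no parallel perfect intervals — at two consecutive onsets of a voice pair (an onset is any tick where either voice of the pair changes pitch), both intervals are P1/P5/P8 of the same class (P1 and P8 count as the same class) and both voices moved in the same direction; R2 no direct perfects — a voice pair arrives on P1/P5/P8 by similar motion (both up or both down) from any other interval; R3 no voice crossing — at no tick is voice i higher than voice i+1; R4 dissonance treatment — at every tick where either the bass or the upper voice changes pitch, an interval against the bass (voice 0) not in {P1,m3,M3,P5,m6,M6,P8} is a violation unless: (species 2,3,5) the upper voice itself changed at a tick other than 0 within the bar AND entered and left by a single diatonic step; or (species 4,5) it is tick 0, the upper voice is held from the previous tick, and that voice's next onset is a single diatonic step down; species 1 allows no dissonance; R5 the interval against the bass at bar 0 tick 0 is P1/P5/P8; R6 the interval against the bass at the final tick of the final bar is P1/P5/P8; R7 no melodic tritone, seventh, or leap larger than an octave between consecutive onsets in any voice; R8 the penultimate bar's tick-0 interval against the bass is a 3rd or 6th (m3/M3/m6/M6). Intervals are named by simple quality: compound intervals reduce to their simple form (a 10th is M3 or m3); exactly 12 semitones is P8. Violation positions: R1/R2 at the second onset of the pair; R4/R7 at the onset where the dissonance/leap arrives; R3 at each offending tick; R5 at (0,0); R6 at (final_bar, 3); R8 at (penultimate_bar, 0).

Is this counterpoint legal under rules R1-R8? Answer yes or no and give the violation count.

bar 0: v0=F3 v1=F4 v2=C5 (P5)
bar 1: v0=G3 v1=B3 v2=F4 (m7)
bar 2: v0=E3 v1=C4 v2=G4 (m3)
bar 3: v0=C3 v1=C4 v2=D4 (M2)
bar 4: v0=D3 v1=B3 v2=E4 (M2)
bar 5: v0=C3 v1=B2 v2=E4 (M3)
bar 6: v0=B2 v1=G3 v2=A3 (m7)
bar 7: v0=G3 v1=E4 v2=B4 (M3)
bar 8: v0=F3 v1=F4 v2=C5 (P5)
  R4 @ bar1.0: G3/F4 m7 untreated
  R7 @ bar1.0: F4->B3 leap 6st
  R2 @ bar2.0: B3/F4 TT -> C4/G4 P5 similar
  R4 @ bar3.0: C3/D4 M2 untreated
  R4 @ bar4.0: D3/E4 M2 untreated
  R3 @ bar5.0: C3 above B2
  R4 @ bar5.0: C3/B2 m2 untreated
  R3 @ bar5.1: C3 above B2
  R3 @ bar5.2: C3 above B2
  R3 @ bar5.3: C3 above B2
  R4 @ bar6.0: B2/A3 m7 untreated
  R2 @ bar7.0: G3/A3 M2 -> E4/B4 P5 similar
  R7 @ bar7.0: A3->B4 leap 14st
  R1 @ bar8.0: E4/B4 P5 -> F4/C5 P5 similar

No (14 violations)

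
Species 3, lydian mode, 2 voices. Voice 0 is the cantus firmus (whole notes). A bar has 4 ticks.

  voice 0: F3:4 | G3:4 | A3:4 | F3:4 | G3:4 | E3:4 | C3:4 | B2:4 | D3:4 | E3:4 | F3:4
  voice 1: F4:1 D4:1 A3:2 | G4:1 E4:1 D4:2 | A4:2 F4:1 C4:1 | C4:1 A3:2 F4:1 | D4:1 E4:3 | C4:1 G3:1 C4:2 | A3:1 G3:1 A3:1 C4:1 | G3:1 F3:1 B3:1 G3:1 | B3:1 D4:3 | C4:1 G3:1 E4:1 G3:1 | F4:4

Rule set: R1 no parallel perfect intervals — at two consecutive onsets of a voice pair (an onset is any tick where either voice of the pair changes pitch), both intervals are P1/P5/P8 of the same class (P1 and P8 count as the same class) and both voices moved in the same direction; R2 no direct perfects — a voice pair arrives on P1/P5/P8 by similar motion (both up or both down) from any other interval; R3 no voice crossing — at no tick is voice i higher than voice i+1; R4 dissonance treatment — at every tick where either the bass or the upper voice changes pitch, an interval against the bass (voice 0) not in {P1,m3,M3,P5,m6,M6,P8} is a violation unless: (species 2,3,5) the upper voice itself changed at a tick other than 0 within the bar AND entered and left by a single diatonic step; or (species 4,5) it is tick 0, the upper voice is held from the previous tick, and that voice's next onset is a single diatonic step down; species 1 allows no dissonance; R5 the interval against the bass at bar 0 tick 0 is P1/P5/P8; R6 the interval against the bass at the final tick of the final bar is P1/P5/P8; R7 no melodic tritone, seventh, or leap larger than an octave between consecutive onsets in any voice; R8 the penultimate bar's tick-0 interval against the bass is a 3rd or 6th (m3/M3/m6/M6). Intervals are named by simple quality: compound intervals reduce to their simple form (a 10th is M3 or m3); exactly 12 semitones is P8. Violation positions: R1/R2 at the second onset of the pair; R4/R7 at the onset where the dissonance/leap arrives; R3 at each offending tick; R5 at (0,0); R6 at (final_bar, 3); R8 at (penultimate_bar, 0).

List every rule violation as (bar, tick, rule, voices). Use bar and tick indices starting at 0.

(1, 0, R2, (0, 1))
(1, 0, R7, (1,))
(2, 0, R2, (0, 1))
(7, 1, R4, (0, 1))
(7, 2, R7, (1,))
(10, 0, R2, (0, 1))
(10, 0, R7, (1,))

bar 0: v0=F3 v1=F4 downbeat P8
bar 1: v0=G3 v1=G4 downbeat P8
bar 2: v0=A3 v1=A4 downbeat P8
bar 3: v0=F3 v1=C4 downbeat P5
bar 4: v0=G3 v1=D4 downbeat P5
bar 5: v0=E3 v1=C4 downbeat m6
bar 6: v0=C3 v1=A3 downbeat M6
bar 7: v0=B2 v1=G3 downbeat m6
bar 8: v0=D3 v1=B3 downbeat M6
bar 9: v0=E3 v1=C4 downbeat m6
bar 10: v0=F3 v1=F4 downbeat P8
  -> R2 @ bar 1 tick 0 v(0, 1): F3/A3 M3 -> G3/G4 P8 similar
  -> R7 @ bar 1 tick 0 v(1,): A3->G4 leap 10st
  -> R2 @ bar 2 tick 0 v(0, 1): G3/D4 P5 -> A3/A4 P8 similar
  -> R4 @ bar 7 tick 1 v(0, 1): B2/F3 TT untreated
  -> R7 @ bar 7 tick 2 v(1,): F3->B3 leap 6st
  -> R2 @ bar 10 tick 0 v(0, 1): E3/G3 m3 -> F3/F4 P8 similar
  -> R7 @ bar 10 tick 0 v(1,): G3->F4 leap 10st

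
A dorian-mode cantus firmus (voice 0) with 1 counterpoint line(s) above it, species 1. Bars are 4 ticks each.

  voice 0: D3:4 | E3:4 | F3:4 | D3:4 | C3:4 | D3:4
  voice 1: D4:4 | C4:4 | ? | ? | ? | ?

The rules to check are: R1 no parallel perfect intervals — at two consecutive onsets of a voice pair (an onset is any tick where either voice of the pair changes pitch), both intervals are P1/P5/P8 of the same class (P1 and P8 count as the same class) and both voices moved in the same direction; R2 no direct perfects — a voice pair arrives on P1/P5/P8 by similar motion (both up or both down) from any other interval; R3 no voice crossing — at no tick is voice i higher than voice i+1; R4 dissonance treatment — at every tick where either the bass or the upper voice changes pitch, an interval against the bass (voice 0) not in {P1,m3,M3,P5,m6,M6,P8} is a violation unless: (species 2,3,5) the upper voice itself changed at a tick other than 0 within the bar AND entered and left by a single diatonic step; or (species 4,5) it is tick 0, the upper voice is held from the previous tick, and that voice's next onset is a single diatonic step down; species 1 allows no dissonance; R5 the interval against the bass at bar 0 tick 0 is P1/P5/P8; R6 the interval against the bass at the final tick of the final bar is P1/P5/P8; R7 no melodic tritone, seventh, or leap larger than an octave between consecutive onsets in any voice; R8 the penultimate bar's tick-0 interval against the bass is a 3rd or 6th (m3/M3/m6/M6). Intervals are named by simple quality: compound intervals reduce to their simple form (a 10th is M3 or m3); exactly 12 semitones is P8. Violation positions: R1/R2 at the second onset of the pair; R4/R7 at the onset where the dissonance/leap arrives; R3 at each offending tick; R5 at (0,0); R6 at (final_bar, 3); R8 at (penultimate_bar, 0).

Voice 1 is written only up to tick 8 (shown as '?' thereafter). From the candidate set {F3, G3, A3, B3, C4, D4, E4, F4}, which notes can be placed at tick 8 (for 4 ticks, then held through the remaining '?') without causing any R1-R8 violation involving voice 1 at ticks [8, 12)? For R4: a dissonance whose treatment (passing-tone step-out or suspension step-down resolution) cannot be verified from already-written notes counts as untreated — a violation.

F3: legal
G3: violates R4
A3: legal
B3: violates R4
C4: legal
D4: legal
E4: violates R4
F4: violates R2

{A3, C4, D4, F3}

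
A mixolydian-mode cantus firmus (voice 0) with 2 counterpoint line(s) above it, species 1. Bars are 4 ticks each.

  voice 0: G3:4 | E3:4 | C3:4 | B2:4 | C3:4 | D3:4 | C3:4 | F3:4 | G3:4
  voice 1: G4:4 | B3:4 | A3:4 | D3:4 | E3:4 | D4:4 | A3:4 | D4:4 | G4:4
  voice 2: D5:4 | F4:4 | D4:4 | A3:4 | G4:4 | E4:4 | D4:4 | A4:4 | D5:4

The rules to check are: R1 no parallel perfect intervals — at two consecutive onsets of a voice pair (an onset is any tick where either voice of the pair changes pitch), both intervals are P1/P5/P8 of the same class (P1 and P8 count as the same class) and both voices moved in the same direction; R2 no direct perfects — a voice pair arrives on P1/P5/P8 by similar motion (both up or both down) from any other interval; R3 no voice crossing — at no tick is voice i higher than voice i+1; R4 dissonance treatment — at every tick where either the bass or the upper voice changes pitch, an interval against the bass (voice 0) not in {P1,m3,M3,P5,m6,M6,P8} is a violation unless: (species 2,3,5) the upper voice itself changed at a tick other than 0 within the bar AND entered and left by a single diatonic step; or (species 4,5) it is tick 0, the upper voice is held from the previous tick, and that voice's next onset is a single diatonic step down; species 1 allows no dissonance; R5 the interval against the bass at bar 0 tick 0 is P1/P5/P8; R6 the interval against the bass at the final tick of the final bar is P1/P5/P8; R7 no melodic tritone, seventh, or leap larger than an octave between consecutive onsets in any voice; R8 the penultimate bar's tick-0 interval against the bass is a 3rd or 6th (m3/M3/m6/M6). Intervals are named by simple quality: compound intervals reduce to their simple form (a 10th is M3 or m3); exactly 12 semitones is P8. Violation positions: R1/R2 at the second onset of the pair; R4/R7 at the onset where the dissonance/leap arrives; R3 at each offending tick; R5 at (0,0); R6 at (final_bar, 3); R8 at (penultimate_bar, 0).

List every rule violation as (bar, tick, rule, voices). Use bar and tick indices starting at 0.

(1, 0, R2, (0, 1))
(1, 0, R4, (0, 2))
(2, 0, R4, (0, 2))
(3, 0, R2, (1, 2))
(3, 0, R4, (0, 2))
(4, 0, R2, (0, 2))
(4, 0, R7, (2,))
(5, 0, R2, (0, 1))
(5, 0, R4, (0, 2))
(5, 0, R7, (1,))
(6, 0, R4, (0, 2))
(7, 0, R2, (1, 2))
(8, 0, R1, (1, 2))
(8, 0, R2, (0, 1))
(8, 0, R2, (0, 2))

bar 0: v0=G3 v1=G4 v2=D5 downbeat P5
bar 1: v0=E3 v1=B3 v2=F4 downbeat m2
bar 2: v0=C3 v1=A3 v2=D4 downbeat M2
bar 3: v0=B2 v1=D3 v2=A3 downbeat m7
bar 4: v0=C3 v1=E3 v2=G4 downbeat P5
bar 5: v0=D3 v1=D4 v2=E4 downbeat M2
bar 6: v0=C3 v1=A3 v2=D4 downbeat M2
bar 7: v0=F3 v1=D4 v2=A4 downbeat M3
bar 8: v0=G3 v1=G4 v2=D5 downbeat P5
  -> R2 @ bar 1 tick 0 v(0, 1): G3/G4 P8 -> E3/B3 P5 similar
  -> R4 @ bar 1 tick 0 v(0, 2): E3/F4 m2 untreated
  -> R4 @ bar 2 tick 0 v(0, 2): C3/D4 M2 untreated
  -> R2 @ bar 3 tick 0 v(1, 2): A3/D4 P4 -> D3/A3 P5 similar
  -> R4 @ bar 3 tick 0 v(0, 2): B2/A3 m7 untreated
  -> R2 @ bar 4 tick 0 v(0, 2): B2/A3 m7 -> C3/G4 P5 similar
  -> R7 @ bar 4 tick 0 v(2,): A3->G4 leap 10st
  -> R2 @ bar 5 tick 0 v(0, 1): C3/E3 M3 -> D3/D4 P8 similar
  -> R4 @ bar 5 tick 0 v(0, 2): D3/E4 M2 untreated
  -> R7 @ bar 5 tick 0 v(1,): E3->D4 leap 10st
  -> R4 @ bar 6 tick 0 v(0, 2): C3/D4 M2 untreated
  -> R2 @ bar 7 tick 0 v(1, 2): A3/D4 P4 -> D4/A4 P5 similar
  -> R1 @ bar 8 tick 0 v(1, 2): D4/A4 P5 -> G4/D5 P5 similar
  -> R2 @ bar 8 tick 0 v(0, 1): F3/D4 M6 -> G3/G4 P8 similar
  -> R2 @ bar 8 tick 0 v(0, 2): F3/A4 M3 -> G3/D5 P5 similar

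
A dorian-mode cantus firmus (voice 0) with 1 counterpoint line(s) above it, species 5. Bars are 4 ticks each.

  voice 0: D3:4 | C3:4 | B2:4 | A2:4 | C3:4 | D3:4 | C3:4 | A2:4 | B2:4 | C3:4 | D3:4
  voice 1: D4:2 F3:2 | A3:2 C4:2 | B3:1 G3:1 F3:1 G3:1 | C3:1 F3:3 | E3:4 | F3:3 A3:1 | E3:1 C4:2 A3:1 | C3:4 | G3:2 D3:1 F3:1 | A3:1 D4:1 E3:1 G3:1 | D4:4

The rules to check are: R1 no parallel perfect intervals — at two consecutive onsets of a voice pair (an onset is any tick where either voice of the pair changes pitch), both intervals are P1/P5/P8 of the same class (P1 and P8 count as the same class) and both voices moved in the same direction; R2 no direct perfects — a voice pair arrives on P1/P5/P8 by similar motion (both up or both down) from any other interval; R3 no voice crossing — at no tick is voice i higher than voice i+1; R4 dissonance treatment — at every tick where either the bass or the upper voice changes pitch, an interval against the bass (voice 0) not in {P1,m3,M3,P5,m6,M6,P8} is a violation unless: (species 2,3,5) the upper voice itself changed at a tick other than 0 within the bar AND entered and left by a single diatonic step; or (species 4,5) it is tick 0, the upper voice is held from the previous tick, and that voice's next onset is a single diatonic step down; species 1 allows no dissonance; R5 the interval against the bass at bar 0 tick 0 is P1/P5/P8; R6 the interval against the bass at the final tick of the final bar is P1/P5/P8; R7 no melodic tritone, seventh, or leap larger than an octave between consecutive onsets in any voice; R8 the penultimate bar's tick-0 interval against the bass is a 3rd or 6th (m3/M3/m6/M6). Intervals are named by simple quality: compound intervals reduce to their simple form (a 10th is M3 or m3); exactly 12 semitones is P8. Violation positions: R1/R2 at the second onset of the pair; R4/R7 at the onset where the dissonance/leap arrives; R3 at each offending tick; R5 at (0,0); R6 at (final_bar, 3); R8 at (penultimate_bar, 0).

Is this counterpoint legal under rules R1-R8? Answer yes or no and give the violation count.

bar 0: v0=D3 v1=D4 (P8)
bar 1: v0=C3 v1=A3 (M6)
bar 2: v0=B2 v1=B3 (P8)
bar 3: v0=A2 v1=C3 (m3)
bar 4: v0=C3 v1=E3 (M3)
bar 5: v0=D3 v1=F3 (m3)
bar 6: v0=C3 v1=E3 (M3)
bar 7: v0=A2 v1=C3 (m3)
bar 8: v0=B2 v1=G3 (m6)
bar 9: v0=C3 v1=A3 (M6)
bar 10: v0=D3 v1=D4 (P8)
  R1 @ bar2.0: C3/C4 P8 -> B2/B3 P8 similar
  R4 @ bar8.3: B2/F3 TT untreated
  R4 @ bar9.1: C3/D4 M2 untreated
  R7 @ bar9.2: D4->E3 leap 10st
  R2 @ bar10.0: C3/G3 P5 -> D3/D4 P8 similar

No (5 violations)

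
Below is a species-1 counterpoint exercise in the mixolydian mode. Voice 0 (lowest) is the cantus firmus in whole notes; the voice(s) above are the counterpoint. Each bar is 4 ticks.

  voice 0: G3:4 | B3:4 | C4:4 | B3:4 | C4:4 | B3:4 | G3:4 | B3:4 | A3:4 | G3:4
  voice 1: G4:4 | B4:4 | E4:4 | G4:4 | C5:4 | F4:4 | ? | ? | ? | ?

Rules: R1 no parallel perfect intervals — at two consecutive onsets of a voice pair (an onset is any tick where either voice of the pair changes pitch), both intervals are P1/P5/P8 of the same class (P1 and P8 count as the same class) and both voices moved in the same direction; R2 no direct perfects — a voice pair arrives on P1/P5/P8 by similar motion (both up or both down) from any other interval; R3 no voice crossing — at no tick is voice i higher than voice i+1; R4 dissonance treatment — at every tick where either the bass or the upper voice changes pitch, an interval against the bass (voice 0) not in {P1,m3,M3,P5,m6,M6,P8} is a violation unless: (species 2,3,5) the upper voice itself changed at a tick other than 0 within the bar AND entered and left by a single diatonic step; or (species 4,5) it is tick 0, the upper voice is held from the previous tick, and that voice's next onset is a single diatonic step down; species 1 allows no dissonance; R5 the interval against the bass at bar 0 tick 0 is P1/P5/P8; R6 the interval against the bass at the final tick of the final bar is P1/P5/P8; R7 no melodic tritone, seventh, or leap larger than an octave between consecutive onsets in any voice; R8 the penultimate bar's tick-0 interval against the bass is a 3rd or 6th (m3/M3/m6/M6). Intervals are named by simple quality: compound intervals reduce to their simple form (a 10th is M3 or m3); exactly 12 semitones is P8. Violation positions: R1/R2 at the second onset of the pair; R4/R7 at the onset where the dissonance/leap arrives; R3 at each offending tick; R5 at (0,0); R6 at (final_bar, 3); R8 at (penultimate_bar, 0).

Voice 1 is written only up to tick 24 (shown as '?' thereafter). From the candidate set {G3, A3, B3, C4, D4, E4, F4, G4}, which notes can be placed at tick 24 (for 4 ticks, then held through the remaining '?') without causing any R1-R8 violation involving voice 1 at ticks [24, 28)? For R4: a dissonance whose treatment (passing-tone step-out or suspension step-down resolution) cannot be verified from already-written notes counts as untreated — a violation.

G3: violates R2,R7
A3: violates R4
B3: violates R7
C4: violates R4
D4: violates R2
E4: legal
F4: violates R4
G4: legal

{E4, G4}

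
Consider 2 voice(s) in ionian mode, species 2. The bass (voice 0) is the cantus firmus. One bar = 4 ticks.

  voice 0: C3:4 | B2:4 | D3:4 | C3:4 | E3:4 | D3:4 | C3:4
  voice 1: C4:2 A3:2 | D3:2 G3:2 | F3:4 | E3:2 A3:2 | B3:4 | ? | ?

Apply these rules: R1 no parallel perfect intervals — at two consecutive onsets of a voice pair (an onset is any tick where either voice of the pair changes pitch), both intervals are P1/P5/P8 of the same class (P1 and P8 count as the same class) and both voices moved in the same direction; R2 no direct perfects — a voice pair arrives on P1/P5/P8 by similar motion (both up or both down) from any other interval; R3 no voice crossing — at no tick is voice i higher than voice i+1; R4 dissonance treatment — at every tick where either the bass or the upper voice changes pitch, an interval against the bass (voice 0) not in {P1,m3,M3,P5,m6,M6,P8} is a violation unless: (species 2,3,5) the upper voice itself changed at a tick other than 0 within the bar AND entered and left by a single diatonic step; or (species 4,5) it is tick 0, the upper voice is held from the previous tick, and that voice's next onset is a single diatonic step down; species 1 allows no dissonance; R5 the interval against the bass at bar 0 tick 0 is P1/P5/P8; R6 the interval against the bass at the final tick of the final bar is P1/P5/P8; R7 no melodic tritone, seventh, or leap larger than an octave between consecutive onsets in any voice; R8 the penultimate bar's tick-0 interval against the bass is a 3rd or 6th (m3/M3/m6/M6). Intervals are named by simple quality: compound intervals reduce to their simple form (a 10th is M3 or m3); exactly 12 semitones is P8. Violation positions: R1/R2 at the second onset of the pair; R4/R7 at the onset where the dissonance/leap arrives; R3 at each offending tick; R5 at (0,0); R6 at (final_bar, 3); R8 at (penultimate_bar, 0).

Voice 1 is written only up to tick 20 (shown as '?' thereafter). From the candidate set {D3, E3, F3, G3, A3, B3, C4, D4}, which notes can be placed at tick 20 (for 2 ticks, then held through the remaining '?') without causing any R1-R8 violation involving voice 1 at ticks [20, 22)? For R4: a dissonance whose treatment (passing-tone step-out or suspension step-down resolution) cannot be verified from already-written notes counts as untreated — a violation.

D3: violates R2,R8
E3: violates R4,R8
F3: violates R7
G3: violates R4,R8
A3: violates R1,R8
B3: legal
C4: violates R4,R8
D4: violates R8

{B3}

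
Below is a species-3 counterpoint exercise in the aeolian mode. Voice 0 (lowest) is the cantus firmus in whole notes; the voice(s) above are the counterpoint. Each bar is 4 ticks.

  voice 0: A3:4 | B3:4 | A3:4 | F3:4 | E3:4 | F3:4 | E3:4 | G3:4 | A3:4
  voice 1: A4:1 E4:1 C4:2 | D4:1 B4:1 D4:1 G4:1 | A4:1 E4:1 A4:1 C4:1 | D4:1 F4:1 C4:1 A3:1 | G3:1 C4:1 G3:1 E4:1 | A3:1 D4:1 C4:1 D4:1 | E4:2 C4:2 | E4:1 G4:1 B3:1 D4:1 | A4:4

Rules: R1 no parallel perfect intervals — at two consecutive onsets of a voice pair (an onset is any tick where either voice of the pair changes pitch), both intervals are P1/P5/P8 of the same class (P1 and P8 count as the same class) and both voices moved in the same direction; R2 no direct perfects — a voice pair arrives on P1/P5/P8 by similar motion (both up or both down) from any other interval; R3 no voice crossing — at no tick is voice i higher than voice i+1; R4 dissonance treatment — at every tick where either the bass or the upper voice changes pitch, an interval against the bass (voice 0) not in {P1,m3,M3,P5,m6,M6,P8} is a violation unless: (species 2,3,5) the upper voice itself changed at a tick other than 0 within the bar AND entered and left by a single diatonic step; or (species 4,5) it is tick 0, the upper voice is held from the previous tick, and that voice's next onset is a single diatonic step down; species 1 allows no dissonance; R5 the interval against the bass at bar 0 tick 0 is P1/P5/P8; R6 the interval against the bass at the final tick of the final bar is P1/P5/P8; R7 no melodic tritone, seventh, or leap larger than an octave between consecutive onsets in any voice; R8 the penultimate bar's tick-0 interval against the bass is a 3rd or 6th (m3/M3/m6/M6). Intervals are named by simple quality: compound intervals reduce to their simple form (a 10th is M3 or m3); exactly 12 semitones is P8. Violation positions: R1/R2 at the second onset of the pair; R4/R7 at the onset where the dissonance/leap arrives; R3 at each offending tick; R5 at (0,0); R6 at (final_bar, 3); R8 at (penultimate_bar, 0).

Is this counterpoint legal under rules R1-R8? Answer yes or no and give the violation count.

bar 0: v0=A3 v1=A4 (P8)
bar 1: v0=B3 v1=D4 (m3)
bar 2: v0=A3 v1=A4 (P8)
bar 3: v0=F3 v1=D4 (M6)
bar 4: v0=E3 v1=G3 (m3)
bar 5: v0=F3 v1=A3 (M3)
bar 6: v0=E3 v1=E4 (P8)
bar 7: v0=G3 v1=E4 (M6)
bar 8: v0=A3 v1=A4 (P8)
  R2 @ bar8.0: G3/D4 P5 -> A3/A4 P8 similar

No (1 violations)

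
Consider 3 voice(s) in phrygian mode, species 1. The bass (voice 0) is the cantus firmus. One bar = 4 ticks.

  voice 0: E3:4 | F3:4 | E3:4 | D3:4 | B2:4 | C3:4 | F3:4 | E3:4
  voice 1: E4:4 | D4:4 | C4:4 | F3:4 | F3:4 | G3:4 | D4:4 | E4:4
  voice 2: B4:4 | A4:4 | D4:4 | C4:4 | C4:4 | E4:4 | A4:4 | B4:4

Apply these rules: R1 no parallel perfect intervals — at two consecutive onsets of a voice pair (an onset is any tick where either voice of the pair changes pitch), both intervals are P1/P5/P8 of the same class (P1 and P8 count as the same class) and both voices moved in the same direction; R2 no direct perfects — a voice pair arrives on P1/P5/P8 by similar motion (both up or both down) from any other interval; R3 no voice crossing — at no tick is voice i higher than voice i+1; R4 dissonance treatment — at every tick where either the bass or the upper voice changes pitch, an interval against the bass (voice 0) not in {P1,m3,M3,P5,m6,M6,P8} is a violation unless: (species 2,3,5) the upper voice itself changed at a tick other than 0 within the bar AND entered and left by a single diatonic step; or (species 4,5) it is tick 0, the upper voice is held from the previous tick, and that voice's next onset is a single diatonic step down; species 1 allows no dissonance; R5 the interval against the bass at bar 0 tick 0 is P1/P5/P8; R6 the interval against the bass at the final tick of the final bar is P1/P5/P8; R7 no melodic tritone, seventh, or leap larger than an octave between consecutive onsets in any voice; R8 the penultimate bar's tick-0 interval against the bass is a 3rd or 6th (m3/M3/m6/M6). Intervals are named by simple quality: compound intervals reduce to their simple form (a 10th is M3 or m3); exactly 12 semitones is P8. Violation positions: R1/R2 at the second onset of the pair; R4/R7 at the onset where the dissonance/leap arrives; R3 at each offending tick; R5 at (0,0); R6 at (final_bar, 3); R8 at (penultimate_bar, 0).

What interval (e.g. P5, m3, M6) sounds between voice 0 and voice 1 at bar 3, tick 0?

m3

voice 0=D3 voice 1=F3 -> m3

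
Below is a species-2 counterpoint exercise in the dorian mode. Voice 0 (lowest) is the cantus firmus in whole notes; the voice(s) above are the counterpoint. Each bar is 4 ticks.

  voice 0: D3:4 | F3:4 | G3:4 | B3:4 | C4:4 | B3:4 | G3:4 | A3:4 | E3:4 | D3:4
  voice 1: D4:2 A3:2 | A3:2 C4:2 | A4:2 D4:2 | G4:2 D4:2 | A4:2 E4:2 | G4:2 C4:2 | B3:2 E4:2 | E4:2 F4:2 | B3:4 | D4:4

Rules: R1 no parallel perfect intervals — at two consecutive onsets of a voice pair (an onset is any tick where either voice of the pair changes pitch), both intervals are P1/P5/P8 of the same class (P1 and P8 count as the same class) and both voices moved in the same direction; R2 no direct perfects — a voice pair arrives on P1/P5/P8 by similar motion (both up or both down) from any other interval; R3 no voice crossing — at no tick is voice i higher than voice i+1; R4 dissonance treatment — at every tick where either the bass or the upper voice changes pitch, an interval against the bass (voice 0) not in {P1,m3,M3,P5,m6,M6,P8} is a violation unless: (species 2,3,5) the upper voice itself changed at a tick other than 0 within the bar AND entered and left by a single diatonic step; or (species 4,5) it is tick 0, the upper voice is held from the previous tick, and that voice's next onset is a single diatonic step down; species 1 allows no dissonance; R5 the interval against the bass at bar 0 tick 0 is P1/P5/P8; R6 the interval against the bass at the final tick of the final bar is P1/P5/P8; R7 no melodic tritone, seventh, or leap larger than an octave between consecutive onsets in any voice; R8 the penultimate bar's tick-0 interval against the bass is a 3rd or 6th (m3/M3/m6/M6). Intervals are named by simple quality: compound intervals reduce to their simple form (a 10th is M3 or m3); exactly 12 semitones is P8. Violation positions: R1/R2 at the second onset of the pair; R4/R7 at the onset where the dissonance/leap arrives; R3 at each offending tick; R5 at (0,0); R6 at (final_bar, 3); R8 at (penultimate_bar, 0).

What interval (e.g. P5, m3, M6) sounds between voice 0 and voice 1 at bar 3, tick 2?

m3

voice 0=B3 voice 1=D4 -> m3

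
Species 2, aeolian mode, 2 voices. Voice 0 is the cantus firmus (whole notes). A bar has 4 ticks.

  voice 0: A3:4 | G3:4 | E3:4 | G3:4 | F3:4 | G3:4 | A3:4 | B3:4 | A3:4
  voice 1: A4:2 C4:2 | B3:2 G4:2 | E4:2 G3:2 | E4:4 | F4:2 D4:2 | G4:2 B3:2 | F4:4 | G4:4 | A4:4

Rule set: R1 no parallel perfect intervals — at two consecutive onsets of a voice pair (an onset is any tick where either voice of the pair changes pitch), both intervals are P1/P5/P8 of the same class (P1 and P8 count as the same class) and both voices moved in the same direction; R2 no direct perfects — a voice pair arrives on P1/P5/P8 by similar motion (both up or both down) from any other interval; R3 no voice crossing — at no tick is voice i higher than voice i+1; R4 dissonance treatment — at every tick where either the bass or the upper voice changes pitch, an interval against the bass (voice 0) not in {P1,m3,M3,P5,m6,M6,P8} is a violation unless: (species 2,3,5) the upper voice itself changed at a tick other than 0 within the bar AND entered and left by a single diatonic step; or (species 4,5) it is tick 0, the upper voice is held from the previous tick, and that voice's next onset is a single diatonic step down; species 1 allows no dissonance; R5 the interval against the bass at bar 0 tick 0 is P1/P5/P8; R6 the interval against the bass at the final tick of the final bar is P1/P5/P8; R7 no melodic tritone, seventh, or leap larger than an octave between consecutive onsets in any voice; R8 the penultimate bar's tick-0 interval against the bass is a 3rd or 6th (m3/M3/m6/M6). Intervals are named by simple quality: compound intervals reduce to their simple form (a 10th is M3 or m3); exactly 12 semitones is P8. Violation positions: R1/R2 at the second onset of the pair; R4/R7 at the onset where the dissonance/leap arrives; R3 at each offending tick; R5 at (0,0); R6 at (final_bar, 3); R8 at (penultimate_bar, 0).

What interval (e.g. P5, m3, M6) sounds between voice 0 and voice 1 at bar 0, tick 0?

voice 0=A3 voice 1=A4 -> P8

P8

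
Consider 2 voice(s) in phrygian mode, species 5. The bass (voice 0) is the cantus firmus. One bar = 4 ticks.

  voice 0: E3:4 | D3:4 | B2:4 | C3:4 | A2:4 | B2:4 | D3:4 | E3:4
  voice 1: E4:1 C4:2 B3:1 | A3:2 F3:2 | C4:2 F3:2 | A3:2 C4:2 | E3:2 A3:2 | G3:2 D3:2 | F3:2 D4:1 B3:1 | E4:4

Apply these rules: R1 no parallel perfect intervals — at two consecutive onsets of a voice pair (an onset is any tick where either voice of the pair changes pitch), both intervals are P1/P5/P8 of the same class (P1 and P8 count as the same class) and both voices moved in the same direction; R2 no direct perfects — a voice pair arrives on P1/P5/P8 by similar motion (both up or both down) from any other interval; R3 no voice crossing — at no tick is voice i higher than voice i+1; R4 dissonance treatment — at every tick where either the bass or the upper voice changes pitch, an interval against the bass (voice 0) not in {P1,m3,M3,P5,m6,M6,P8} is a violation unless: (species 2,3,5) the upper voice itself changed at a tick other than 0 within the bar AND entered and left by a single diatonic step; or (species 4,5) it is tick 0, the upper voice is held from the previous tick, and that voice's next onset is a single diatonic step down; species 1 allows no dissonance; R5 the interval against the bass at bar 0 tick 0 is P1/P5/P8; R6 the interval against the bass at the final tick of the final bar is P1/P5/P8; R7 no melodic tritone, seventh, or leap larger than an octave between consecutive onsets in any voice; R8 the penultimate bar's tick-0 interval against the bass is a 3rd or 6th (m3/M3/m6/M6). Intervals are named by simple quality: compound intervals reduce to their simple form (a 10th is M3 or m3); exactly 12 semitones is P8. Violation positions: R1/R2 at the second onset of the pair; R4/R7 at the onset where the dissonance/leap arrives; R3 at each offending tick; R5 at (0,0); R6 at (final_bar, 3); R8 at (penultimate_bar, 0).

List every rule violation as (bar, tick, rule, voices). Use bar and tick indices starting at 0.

bar 0: v0=E3 v1=E4 downbeat P8
bar 1: v0=D3 v1=A3 downbeat P5
bar 2: v0=B2 v1=C4 downbeat m2
bar 3: v0=C3 v1=A3 downbeat M6
bar 4: v0=A2 v1=E3 downbeat P5
bar 5: v0=B2 v1=G3 downbeat m6
bar 6: v0=D3 v1=F3 downbeat m3
bar 7: v0=E3 v1=E4 downbeat P8
  -> R1 @ bar 1 tick 0 v(0, 1): E3/B3 P5 -> D3/A3 P5 similar
  -> R4 @ bar 2 tick 0 v(0, 1): B2/C4 m2 untreated
  -> R4 @ bar 2 tick 2 v(0, 1): B2/F3 TT untreated
  -> R2 @ bar 4 tick 0 v(0, 1): C3/C4 P8 -> A2/E3 P5 similar
  -> R2 @ bar 7 tick 0 v(0, 1): D3/B3 M6 -> E3/E4 P8 similar

(1, 0, R1, (0, 1))
(2, 0, R4, (0, 1))
(2, 2, R4, (0, 1))
(4, 0, R2, (0, 1))
(7, 0, R2, (0, 1))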